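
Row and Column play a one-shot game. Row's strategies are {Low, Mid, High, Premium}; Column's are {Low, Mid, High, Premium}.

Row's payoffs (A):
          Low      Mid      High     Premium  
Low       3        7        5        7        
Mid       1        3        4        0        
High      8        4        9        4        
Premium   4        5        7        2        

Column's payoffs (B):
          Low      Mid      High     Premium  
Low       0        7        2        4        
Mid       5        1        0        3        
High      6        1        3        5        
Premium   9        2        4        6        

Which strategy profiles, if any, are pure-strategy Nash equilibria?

Check mutual best responses: a cell is a NE iff neither player can gain by unilaterally deviating.
Row's best responses — vs Low: High (payoff 8); vs Mid: Low (payoff 7); vs High: High (payoff 9); vs Premium: Low (payoff 7).
Column's best responses — vs Low: Mid (payoff 7); vs Mid: Low (payoff 5); vs High: Low (payoff 6); vs Premium: Low (payoff 9).
Mutual best responses occur at (Low, Mid) and (High, Low); at each, neither player gains by switching.

(Low, Mid) and (High, Low)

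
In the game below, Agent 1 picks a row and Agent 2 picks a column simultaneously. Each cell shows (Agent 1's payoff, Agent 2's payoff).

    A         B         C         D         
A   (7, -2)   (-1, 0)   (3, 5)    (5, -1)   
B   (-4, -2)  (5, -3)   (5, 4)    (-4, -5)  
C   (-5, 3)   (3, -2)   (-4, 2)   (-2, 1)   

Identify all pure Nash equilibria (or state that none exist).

A profile is a Nash equilibrium when each player is best-responding to the other.
Agent 1's best responses — vs A: A (payoff 7); vs B: B (payoff 5); vs C: B (payoff 5); vs D: A (payoff 5).
Agent 2's best responses — vs A: C (payoff 5); vs B: C (payoff 4); vs C: A (payoff 3).
The only mutual best response is (B, C); neither player gains by switching there.

(B, C)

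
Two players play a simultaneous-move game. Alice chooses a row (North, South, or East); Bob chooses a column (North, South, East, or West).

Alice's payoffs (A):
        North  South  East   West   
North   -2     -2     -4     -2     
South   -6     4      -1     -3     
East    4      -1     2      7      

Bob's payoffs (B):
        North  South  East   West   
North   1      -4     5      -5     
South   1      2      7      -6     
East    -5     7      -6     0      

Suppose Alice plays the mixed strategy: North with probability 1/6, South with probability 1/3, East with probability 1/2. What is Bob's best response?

South

Compute Bob's expected payoff from each pure strategy against the given mix.
North: (1/6)·1 + (1/3)·1 + (1/2)·(-5) = -2
South: (1/6)·(-4) + (1/3)·2 + (1/2)·7 = 7/2
East: (1/6)·5 + (1/3)·7 + (1/2)·(-6) = 1/6
West: (1/6)·(-5) + (1/3)·(-6) + (1/2)·0 = -17/6
Highest expected payoff is 7/2, from South.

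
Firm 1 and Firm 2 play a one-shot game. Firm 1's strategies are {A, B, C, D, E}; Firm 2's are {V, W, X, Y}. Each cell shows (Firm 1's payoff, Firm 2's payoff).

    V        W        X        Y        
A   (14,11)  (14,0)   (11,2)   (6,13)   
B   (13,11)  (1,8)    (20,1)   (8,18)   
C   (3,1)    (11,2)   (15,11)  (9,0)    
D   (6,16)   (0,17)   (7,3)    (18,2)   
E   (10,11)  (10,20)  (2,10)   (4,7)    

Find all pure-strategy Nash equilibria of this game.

There is no pure-strategy Nash equilibrium

A profile is a Nash equilibrium when each player is best-responding to the other.
Firm 1's best responses — vs V: A (payoff 14); vs W: A (payoff 14); vs X: B (payoff 20); vs Y: D (payoff 18).
Firm 2's best responses — vs A: Y (payoff 13); vs B: Y (payoff 18); vs C: X (payoff 11); vs D: W (payoff 17); vs E: W (payoff 20).
No cell has both players best-responding. For instance, Firm 1's best reply to V is A, but against A Firm 2 prefers Y over V.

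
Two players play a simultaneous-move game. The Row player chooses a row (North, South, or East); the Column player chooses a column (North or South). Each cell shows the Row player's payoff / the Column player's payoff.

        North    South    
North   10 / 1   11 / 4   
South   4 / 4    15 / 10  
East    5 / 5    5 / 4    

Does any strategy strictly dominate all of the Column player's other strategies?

A strategy is strictly dominant if it gives the Column player a strictly higher payoff than every other strategy, against every choice by the opponent.
North is not dominant: against North, South gives 4 > 1.
South is not dominant: against East, North gives 5 > 4.
No single strategy is best against every opponent action.

No strictly dominant strategy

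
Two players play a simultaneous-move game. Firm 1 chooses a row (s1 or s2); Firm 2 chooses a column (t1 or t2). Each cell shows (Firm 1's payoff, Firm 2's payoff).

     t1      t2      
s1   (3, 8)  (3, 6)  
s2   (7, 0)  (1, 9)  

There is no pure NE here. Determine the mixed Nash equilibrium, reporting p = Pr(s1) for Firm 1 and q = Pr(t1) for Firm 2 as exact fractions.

Each player's mixing probability is pinned down by making the *other* player indifferent.
Firm 2 indifferent between t1 and t2: p·8 + (1−p)·0 = p·6 + (1−p)·9 ⟹ 0 + 8p = 9 + (-3)p ⟹ p = 9/11.
Firm 1 indifferent between s1 and s2: q·3 + (1−q)·3 = q·7 + (1−q)·1 ⟹ 3 + 0q = 1 + 6q ⟹ q = 1/3.

p = 9/11, q = 1/3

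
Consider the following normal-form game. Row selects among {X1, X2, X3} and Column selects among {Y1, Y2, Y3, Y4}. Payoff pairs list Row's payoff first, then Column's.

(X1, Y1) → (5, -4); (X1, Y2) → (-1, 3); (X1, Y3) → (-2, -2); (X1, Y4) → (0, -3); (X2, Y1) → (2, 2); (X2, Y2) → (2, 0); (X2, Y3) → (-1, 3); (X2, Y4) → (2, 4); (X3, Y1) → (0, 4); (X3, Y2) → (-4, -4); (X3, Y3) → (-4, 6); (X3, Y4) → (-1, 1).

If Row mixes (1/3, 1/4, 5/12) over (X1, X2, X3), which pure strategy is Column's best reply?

Compute Column's expected payoff from each pure strategy against the given mix.
Y1: (1/3)·(-4) + (1/4)·2 + (5/12)·4 = 5/6
Y2: (1/3)·3 + (1/4)·0 + (5/12)·(-4) = -2/3
Y3: (1/3)·(-2) + (1/4)·3 + (5/12)·6 = 31/12
Y4: (1/3)·(-3) + (1/4)·4 + (5/12)·1 = 5/12
Highest expected payoff is 31/12, from Y3.

Y3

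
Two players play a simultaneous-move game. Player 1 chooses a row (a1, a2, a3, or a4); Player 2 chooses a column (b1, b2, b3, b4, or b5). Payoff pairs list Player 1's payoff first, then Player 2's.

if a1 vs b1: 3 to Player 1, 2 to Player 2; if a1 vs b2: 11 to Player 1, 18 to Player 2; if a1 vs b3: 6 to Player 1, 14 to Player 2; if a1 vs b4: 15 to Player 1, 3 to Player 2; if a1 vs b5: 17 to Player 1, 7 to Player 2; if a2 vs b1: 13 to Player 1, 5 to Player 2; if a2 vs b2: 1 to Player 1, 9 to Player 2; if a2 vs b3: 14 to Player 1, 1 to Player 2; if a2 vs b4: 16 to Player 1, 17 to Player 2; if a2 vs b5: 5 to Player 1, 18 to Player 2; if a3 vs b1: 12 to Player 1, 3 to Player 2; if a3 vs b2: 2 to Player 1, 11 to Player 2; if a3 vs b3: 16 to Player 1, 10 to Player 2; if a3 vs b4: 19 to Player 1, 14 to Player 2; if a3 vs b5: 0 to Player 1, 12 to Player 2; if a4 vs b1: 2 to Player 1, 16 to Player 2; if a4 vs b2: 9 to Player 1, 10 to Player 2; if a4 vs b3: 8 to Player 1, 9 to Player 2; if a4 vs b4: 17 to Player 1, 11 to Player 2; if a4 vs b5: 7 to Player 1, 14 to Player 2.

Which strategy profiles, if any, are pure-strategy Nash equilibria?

Check mutual best responses: a cell is a NE iff neither player can gain by unilaterally deviating.
Player 1's best responses — vs b1: a2 (payoff 13); vs b2: a1 (payoff 11); vs b3: a3 (payoff 16); vs b4: a3 (payoff 19); vs b5: a1 (payoff 17).
Player 2's best responses — vs a1: b2 (payoff 18); vs a2: b5 (payoff 18); vs a3: b4 (payoff 14); vs a4: b1 (payoff 16).
Mutual best responses occur at (a1, b2) and (a3, b4); at each, neither player gains by switching.

(a1, b2) and (a3, b4)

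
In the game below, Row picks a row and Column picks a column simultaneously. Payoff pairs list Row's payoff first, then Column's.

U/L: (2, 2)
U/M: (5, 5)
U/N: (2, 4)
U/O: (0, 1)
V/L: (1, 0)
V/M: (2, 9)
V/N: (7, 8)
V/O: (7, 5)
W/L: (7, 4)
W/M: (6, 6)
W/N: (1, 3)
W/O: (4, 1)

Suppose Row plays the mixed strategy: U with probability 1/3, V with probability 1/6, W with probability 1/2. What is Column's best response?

Compute Column's expected payoff from each pure strategy against the given mix.
L: (1/3)·2 + (1/6)·0 + (1/2)·4 = 8/3
M: (1/3)·5 + (1/6)·9 + (1/2)·6 = 37/6
N: (1/3)·4 + (1/6)·8 + (1/2)·3 = 25/6
O: (1/3)·1 + (1/6)·5 + (1/2)·1 = 5/3
Highest expected payoff is 37/6, from M.

M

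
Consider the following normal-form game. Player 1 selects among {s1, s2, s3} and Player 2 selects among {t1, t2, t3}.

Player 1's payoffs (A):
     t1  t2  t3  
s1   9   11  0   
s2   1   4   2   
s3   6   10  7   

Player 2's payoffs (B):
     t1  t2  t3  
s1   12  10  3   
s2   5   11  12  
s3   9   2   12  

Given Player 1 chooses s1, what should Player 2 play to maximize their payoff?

With Player 1 fixed at s1, Player 2's payoffs are: t1 → 12, t2 → 10, t3 → 3.
The maximum is 12, achieved by t1.

t1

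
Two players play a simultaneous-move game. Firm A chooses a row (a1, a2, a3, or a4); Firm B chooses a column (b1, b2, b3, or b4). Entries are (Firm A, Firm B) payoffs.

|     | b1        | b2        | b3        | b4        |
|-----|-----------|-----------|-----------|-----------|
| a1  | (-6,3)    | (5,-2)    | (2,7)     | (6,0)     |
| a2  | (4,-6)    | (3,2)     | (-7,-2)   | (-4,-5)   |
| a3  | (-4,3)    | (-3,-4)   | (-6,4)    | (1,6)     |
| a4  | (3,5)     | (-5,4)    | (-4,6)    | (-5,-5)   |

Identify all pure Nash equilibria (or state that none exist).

(a1, b3)

Find each player's best response to every opponent strategy; NE are the intersections.
Firm A's best responses — vs b1: a2 (payoff 4); vs b2: a1 (payoff 5); vs b3: a1 (payoff 2); vs b4: a1 (payoff 6).
Firm B's best responses — vs a1: b3 (payoff 7); vs a2: b2 (payoff 2); vs a3: b4 (payoff 6); vs a4: b3 (payoff 6).
The only mutual best response is (a1, b3); neither player gains by switching there.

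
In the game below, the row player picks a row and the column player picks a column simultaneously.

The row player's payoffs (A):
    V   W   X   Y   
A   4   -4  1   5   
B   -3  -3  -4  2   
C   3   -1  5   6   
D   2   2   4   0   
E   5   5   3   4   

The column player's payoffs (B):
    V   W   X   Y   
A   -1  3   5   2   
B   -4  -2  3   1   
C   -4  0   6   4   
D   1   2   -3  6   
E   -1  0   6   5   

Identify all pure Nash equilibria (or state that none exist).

(C, X)

Check mutual best responses: a cell is a NE iff neither player can gain by unilaterally deviating.
The row player's best responses — vs V: E (payoff 5); vs W: E (payoff 5); vs X: C (payoff 5); vs Y: C (payoff 6).
The column player's best responses — vs A: X (payoff 5); vs B: X (payoff 3); vs C: X (payoff 6); vs D: Y (payoff 6); vs E: X (payoff 6).
The only mutual best response is (C, X); neither player gains by switching there.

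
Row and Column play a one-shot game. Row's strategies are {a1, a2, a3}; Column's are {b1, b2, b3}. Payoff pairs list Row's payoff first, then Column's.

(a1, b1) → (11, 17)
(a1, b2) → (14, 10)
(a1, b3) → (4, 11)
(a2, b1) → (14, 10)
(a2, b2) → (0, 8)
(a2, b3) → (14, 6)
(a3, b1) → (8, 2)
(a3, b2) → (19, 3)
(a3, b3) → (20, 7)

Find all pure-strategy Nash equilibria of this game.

(a2, b1) and (a3, b3)

Check mutual best responses: a cell is a NE iff neither player can gain by unilaterally deviating.
Row's best responses — vs b1: a2 (payoff 14); vs b2: a3 (payoff 19); vs b3: a3 (payoff 20).
Column's best responses — vs a1: b1 (payoff 17); vs a2: b1 (payoff 10); vs a3: b3 (payoff 7).
Mutual best responses occur at (a2, b1) and (a3, b3); at each, neither player gains by switching.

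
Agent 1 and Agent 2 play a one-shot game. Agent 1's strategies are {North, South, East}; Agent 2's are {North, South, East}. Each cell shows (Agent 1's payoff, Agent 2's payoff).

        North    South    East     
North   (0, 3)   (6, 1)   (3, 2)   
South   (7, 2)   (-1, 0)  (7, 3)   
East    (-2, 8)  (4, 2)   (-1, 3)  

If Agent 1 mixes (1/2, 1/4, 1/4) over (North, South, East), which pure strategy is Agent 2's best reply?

Compute Agent 2's expected payoff from each pure strategy against the given mix.
North: (1/2)·3 + (1/4)·2 + (1/4)·8 = 4
South: (1/2)·1 + (1/4)·0 + (1/4)·2 = 1
East: (1/2)·2 + (1/4)·3 + (1/4)·3 = 5/2
Highest expected payoff is 4, from North.

North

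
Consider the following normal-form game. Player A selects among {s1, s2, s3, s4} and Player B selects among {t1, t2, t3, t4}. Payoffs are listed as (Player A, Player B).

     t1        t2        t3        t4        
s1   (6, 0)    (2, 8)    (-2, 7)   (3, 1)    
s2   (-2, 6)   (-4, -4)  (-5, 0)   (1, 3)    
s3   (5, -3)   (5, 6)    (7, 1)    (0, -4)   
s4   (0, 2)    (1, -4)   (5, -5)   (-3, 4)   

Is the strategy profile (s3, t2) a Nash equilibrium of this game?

Holding Player B at t2: Player A gets 5 from s3, versus 2 from s1, -4 from s2, 1 from s4. No profitable deviation for Player A.
Holding Player A at s3: Player B gets 6 from t2, versus -3 from t1, 1 from t3, -4 from t4. No profitable deviation for Player B either.

Yes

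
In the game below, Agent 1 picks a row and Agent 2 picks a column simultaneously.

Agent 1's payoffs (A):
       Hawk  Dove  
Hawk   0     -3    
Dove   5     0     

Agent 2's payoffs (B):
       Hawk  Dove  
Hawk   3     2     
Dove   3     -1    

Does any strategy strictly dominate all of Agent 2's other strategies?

Hawk

Check whether one of Agent 2's strategies beats all alternatives regardless of what the opponent does.
Hawk strictly dominates: vs Hawk: 3 > 2; vs Dove: 3 > -1.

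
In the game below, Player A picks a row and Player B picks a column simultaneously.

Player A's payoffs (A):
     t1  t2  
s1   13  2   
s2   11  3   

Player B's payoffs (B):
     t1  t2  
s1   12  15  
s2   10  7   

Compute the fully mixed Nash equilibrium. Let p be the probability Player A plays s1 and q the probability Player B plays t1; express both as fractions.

Each player's mixing probability is pinned down by making the *other* player indifferent.
Player B indifferent between t1 and t2: p·12 + (1−p)·10 = p·15 + (1−p)·7 ⟹ 10 + 2p = 7 + 8p ⟹ p = 1/2.
Player A indifferent between s1 and s2: q·13 + (1−q)·2 = q·11 + (1−q)·3 ⟹ 2 + 11q = 3 + 8q ⟹ q = 1/3.

p = 1/2, q = 1/3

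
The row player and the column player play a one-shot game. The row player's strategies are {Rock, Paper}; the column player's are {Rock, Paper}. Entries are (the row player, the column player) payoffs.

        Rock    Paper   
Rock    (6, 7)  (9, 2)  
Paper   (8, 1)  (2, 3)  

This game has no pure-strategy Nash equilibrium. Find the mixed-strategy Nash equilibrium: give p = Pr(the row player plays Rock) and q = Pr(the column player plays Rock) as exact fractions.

p = 2/7, q = 7/9

In a mixed NE each player is indifferent between their pure strategies, so the opponent's mix sets the indifference.
The column player indifferent between Rock and Paper: p·7 + (1−p)·1 = p·2 + (1−p)·3 ⟹ 1 + 6p = 3 + (-1)p ⟹ p = 2/7.
The row player indifferent between Rock and Paper: q·6 + (1−q)·9 = q·8 + (1−q)·2 ⟹ 9 + (-3)q = 2 + 6q ⟹ q = 7/9.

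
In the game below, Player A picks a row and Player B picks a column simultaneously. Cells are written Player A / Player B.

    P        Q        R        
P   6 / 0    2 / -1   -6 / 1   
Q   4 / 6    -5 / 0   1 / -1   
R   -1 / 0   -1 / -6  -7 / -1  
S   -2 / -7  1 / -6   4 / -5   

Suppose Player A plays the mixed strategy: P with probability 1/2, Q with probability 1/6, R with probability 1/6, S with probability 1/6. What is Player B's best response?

P

Compute Player B's expected payoff from each pure strategy against the given mix.
P: (1/2)·0 + (1/6)·6 + (1/6)·0 + (1/6)·(-7) = -1/6
Q: (1/2)·(-1) + (1/6)·0 + (1/6)·(-6) + (1/6)·(-6) = -5/2
R: (1/2)·1 + (1/6)·(-1) + (1/6)·(-1) + (1/6)·(-5) = -2/3
Highest expected payoff is -1/6, from P.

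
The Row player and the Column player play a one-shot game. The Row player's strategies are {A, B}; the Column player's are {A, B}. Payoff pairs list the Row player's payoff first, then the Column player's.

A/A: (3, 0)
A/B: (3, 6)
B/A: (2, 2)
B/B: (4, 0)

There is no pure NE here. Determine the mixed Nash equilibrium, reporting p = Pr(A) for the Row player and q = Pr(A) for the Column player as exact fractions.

In a mixed NE each player is indifferent between their pure strategies, so the opponent's mix sets the indifference.
The Column player indifferent between A and B: p·0 + (1−p)·2 = p·6 + (1−p)·0 ⟹ 2 + (-2)p = 0 + 6p ⟹ p = 1/4.
The Row player indifferent between A and B: q·3 + (1−q)·3 = q·2 + (1−q)·4 ⟹ 3 + 0q = 4 + (-2)q ⟹ q = 1/2.

p = 1/4, q = 1/2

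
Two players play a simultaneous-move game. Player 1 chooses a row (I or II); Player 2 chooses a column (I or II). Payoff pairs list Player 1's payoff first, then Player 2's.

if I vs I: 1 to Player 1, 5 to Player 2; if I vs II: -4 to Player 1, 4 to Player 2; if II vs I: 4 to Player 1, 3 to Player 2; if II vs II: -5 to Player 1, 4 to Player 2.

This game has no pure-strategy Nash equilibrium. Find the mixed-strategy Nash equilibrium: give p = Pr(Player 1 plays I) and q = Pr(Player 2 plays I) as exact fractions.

Each player's mixing probability is pinned down by making the *other* player indifferent.
Player 2 indifferent between I and II: p·5 + (1−p)·3 = p·4 + (1−p)·4 ⟹ 3 + 2p = 4 + 0p ⟹ p = 1/2.
Player 1 indifferent between I and II: q·1 + (1−q)·(-4) = q·4 + (1−q)·(-5) ⟹ (-4) + 5q = (-5) + 9q ⟹ q = 1/4.

p = 1/2, q = 1/4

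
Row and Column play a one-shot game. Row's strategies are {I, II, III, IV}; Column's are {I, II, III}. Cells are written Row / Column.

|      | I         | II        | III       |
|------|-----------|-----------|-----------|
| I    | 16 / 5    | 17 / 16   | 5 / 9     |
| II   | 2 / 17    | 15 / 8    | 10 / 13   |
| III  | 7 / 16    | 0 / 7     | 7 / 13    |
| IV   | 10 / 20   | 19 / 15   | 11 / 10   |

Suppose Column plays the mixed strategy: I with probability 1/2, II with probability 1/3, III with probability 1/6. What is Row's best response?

Row's best reply maximizes expected payoff against the mix.
I: (1/2)·16 + (1/3)·17 + (1/6)·5 = 29/2
II: (1/2)·2 + (1/3)·15 + (1/6)·10 = 23/3
III: (1/2)·7 + (1/3)·0 + (1/6)·7 = 14/3
IV: (1/2)·10 + (1/3)·19 + (1/6)·11 = 79/6
Highest expected payoff is 29/2, from I.

I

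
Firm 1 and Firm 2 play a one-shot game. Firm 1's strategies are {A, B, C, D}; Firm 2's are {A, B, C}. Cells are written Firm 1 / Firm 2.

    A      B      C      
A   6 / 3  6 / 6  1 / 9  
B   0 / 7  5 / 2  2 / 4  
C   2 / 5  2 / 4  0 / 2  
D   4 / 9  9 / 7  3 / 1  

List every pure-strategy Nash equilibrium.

Check mutual best responses: a cell is a NE iff neither player can gain by unilaterally deviating.
Firm 1's best responses — vs A: A (payoff 6); vs B: D (payoff 9); vs C: D (payoff 3).
Firm 2's best responses — vs A: C (payoff 9); vs B: A (payoff 7); vs C: A (payoff 5); vs D: A (payoff 9).
No cell has both players best-responding. For instance, Firm 1's best reply to B is D, but against D Firm 2 prefers A over B.

There is no pure-strategy Nash equilibrium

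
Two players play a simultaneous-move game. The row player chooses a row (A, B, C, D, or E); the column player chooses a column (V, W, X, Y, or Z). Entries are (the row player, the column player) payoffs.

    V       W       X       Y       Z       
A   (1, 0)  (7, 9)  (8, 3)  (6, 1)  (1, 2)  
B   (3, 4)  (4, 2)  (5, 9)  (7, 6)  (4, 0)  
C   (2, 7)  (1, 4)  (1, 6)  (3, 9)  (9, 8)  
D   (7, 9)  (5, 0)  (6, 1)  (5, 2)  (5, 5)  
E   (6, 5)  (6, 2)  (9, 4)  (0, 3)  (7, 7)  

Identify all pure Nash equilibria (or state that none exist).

(A, W) and (D, V)

Find each player's best response to every opponent strategy; NE are the intersections.
The row player's best responses — vs V: D (payoff 7); vs W: A (payoff 7); vs X: E (payoff 9); vs Y: B (payoff 7); vs Z: C (payoff 9).
The column player's best responses — vs A: W (payoff 9); vs B: X (payoff 9); vs C: Y (payoff 9); vs D: V (payoff 9); vs E: Z (payoff 7).
Mutual best responses occur at (A, W) and (D, V); at each, neither player gains by switching.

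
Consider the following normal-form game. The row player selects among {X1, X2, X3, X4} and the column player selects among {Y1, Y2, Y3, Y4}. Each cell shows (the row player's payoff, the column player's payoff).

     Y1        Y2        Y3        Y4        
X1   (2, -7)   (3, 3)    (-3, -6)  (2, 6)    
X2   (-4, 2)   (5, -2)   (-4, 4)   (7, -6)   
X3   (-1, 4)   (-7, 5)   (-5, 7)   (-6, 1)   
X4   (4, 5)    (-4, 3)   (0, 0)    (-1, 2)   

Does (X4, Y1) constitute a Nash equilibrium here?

Yes

Holding the column player at Y1: the row player gets 4 from X4, versus 2 from X1, -4 from X2, -1 from X3. No profitable deviation for the row player.
Holding the row player at X4: the column player gets 5 from Y1, versus 3 from Y2, 0 from Y3, 2 from Y4. No profitable deviation for the column player either.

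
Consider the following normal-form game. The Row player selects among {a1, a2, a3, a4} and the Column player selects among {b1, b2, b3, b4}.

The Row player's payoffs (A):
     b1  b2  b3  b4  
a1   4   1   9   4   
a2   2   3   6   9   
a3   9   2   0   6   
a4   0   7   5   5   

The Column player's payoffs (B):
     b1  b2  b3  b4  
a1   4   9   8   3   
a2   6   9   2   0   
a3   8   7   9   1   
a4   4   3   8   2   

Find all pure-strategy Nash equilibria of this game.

None

A profile is a Nash equilibrium when each player is best-responding to the other.
The Row player's best responses — vs b1: a3 (payoff 9); vs b2: a4 (payoff 7); vs b3: a1 (payoff 9); vs b4: a2 (payoff 9).
The Column player's best responses — vs a1: b2 (payoff 9); vs a2: b2 (payoff 9); vs a3: b3 (payoff 9); vs a4: b3 (payoff 8).
No cell has both players best-responding. For instance, the Row player's best reply to b3 is a1, but against a1 the Column player prefers b2 over b3.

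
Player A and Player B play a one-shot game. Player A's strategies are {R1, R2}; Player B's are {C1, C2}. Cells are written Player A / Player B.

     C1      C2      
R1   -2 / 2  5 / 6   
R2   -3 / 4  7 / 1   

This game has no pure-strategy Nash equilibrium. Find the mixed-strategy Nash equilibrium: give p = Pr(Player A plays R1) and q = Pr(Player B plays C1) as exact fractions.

In a mixed NE each player is indifferent between their pure strategies, so the opponent's mix sets the indifference.
Player B indifferent between C1 and C2: p·2 + (1−p)·4 = p·6 + (1−p)·1 ⟹ 4 + (-2)p = 1 + 5p ⟹ p = 3/7.
Player A indifferent between R1 and R2: q·(-2) + (1−q)·5 = q·(-3) + (1−q)·7 ⟹ 5 + (-7)q = 7 + (-10)q ⟹ q = 2/3.

p = 3/7, q = 2/3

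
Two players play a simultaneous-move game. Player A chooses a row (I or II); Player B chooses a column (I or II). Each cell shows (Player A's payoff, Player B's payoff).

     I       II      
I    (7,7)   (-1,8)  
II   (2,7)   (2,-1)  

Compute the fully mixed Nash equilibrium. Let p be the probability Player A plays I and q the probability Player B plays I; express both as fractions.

In a mixed NE each player is indifferent between their pure strategies, so the opponent's mix sets the indifference.
Player B indifferent between I and II: p·7 + (1−p)·7 = p·8 + (1−p)·(-1) ⟹ 7 + 0p = (-1) + 9p ⟹ p = 8/9.
Player A indifferent between I and II: q·7 + (1−q)·(-1) = q·2 + (1−q)·2 ⟹ (-1) + 8q = 2 + 0q ⟹ q = 3/8.

p = 8/9, q = 3/8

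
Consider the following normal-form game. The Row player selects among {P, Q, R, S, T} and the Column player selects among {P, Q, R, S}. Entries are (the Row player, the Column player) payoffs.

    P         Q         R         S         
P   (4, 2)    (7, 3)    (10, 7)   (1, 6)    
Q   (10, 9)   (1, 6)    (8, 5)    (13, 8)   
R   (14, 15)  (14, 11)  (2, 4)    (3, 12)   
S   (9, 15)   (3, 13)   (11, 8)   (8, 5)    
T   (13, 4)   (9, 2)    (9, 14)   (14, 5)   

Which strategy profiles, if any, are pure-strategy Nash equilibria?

(R, P)

A profile is a Nash equilibrium when each player is best-responding to the other.
The Row player's best responses — vs P: R (payoff 14); vs Q: R (payoff 14); vs R: S (payoff 11); vs S: T (payoff 14).
The Column player's best responses — vs P: R (payoff 7); vs Q: P (payoff 9); vs R: P (payoff 15); vs S: P (payoff 15); vs T: R (payoff 14).
The only mutual best response is (R, P); neither player gains by switching there.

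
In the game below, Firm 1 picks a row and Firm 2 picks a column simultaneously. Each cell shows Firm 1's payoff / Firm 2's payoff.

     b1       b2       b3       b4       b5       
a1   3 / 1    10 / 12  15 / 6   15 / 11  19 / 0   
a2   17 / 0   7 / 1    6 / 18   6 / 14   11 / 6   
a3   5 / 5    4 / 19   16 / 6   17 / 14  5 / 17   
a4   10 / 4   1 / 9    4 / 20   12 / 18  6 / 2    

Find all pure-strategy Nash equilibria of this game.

(a1, b2)

A profile is a Nash equilibrium when each player is best-responding to the other.
Firm 1's best responses — vs b1: a2 (payoff 17); vs b2: a1 (payoff 10); vs b3: a3 (payoff 16); vs b4: a3 (payoff 17); vs b5: a1 (payoff 19).
Firm 2's best responses — vs a1: b2 (payoff 12); vs a2: b3 (payoff 18); vs a3: b2 (payoff 19); vs a4: b3 (payoff 20).
The only mutual best response is (a1, b2); neither player gains by switching there.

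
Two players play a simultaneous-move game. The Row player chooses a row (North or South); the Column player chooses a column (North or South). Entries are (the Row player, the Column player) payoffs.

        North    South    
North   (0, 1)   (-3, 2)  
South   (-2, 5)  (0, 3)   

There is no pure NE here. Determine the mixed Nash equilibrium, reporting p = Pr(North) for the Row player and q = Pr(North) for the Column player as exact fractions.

p = 2/3, q = 3/5

Each player's mixing probability is pinned down by making the *other* player indifferent.
The Column player indifferent between North and South: p·1 + (1−p)·5 = p·2 + (1−p)·3 ⟹ 5 + (-4)p = 3 + (-1)p ⟹ p = 2/3.
The Row player indifferent between North and South: q·0 + (1−q)·(-3) = q·(-2) + (1−q)·0 ⟹ (-3) + 3q = 0 + (-2)q ⟹ q = 3/5.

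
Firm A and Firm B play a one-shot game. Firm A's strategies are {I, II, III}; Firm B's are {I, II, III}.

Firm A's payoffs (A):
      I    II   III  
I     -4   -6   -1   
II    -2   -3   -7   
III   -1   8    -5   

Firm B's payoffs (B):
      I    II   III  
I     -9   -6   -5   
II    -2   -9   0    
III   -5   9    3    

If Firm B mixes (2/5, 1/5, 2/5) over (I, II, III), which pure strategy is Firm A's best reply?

III

Compute Firm A's expected payoff from each pure strategy against the given mix.
I: (2/5)·(-4) + (1/5)·(-6) + (2/5)·(-1) = -16/5
II: (2/5)·(-2) + (1/5)·(-3) + (2/5)·(-7) = -21/5
III: (2/5)·(-1) + (1/5)·8 + (2/5)·(-5) = -4/5
Highest expected payoff is -4/5, from III.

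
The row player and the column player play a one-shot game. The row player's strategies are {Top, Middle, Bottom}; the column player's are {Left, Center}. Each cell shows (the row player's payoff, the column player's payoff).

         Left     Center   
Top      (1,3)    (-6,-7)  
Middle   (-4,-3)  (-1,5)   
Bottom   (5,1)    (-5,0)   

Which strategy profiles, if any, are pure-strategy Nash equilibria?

A profile is a Nash equilibrium when each player is best-responding to the other.
The row player's best responses — vs Left: Bottom (payoff 5); vs Center: Middle (payoff -1).
The column player's best responses — vs Top: Left (payoff 3); vs Middle: Center (payoff 5); vs Bottom: Left (payoff 1).
Mutual best responses occur at (Middle, Center) and (Bottom, Left); at each, neither player gains by switching.

(Middle, Center) and (Bottom, Left)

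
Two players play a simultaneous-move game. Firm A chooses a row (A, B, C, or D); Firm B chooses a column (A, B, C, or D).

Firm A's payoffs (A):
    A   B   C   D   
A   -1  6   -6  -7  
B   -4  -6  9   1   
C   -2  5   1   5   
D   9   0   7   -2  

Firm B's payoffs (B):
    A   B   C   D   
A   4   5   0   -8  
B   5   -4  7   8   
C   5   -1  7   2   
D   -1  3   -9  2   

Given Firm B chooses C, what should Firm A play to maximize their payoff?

With Firm B fixed at C, Firm A's payoffs are: A → -6, B → 9, C → 1, D → 7.
The maximum is 9, achieved by B.

B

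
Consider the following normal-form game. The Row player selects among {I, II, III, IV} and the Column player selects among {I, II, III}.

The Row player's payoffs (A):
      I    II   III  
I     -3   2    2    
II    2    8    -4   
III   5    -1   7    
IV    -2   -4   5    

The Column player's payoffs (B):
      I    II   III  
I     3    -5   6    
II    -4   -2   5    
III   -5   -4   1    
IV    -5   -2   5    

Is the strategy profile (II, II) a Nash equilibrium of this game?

Holding the Column player at II: the Row player gets 8 from II, versus 2 from I, -1 from III, -4 from IV. No profitable deviation for the Row player.
Holding the Row player at II: the Column player gets -2 from II but could get 5 by switching to III. The Column player has a profitable deviation.

No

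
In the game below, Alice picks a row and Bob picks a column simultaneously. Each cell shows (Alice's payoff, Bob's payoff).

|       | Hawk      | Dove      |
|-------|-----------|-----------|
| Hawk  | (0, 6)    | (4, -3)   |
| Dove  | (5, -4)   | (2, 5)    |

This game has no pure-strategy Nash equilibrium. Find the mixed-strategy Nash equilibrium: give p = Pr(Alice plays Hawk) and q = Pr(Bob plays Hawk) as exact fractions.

Each player's mixing probability is pinned down by making the *other* player indifferent.
Bob indifferent between Hawk and Dove: p·6 + (1−p)·(-4) = p·(-3) + (1−p)·5 ⟹ (-4) + 10p = 5 + (-8)p ⟹ p = 1/2.
Alice indifferent between Hawk and Dove: q·0 + (1−q)·4 = q·5 + (1−q)·2 ⟹ 4 + (-4)q = 2 + 3q ⟹ q = 2/7.

p = 1/2, q = 2/7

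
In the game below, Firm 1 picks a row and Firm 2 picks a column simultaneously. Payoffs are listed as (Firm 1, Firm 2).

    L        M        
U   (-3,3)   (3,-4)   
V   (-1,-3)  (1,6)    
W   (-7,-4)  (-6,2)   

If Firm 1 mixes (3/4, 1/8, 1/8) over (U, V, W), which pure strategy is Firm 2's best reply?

Compute Firm 2's expected payoff from each pure strategy against the given mix.
L: (3/4)·3 + (1/8)·(-3) + (1/8)·(-4) = 11/8
M: (3/4)·(-4) + (1/8)·6 + (1/8)·2 = -2
Highest expected payoff is 11/8, from L.

L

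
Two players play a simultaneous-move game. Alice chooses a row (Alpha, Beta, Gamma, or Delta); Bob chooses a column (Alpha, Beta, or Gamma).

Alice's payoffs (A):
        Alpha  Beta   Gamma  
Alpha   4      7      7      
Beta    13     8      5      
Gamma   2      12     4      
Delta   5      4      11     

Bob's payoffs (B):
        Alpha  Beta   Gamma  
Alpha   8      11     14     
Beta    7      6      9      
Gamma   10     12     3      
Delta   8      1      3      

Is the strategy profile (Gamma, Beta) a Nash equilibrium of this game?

Holding Bob at Beta: Alice gets 12 from Gamma, versus 7 from Alpha, 8 from Beta, 4 from Delta. No profitable deviation for Alice.
Holding Alice at Gamma: Bob gets 12 from Beta, versus 10 from Alpha, 3 from Gamma. No profitable deviation for Bob either.

Yes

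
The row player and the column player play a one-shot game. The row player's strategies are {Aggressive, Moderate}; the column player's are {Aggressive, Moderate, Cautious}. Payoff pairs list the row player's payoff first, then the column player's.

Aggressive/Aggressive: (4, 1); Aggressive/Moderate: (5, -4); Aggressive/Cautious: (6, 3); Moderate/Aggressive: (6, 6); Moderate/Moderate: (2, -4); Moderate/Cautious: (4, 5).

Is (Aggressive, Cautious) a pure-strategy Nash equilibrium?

Holding the column player at Cautious: the row player gets 6 from Aggressive, versus 4 from Moderate. No profitable deviation for the row player.
Holding the row player at Aggressive: the column player gets 3 from Cautious, versus 1 from Aggressive, -4 from Moderate. No profitable deviation for the column player either.

Yes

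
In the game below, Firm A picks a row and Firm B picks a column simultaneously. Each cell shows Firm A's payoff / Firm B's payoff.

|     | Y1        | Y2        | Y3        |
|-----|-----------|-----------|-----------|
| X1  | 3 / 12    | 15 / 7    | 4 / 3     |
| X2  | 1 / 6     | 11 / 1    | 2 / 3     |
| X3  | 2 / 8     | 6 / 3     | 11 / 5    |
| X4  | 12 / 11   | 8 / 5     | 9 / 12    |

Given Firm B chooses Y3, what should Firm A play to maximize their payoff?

With Firm B fixed at Y3, Firm A's payoffs are: X1 → 4, X2 → 2, X3 → 11, X4 → 9.
The maximum is 11, achieved by X3.

X3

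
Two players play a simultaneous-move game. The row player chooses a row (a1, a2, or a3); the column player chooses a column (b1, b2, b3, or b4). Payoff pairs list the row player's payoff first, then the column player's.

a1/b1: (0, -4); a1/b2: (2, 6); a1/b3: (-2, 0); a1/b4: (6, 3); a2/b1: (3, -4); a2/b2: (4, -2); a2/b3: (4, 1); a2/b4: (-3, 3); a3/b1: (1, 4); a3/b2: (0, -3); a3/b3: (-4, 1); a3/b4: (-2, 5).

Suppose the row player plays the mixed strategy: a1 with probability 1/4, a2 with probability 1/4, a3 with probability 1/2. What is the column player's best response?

Compute the column player's expected payoff from each pure strategy against the given mix.
b1: (1/4)·(-4) + (1/4)·(-4) + (1/2)·4 = 0
b2: (1/4)·6 + (1/4)·(-2) + (1/2)·(-3) = -1/2
b3: (1/4)·0 + (1/4)·1 + (1/2)·1 = 3/4
b4: (1/4)·3 + (1/4)·3 + (1/2)·5 = 4
Highest expected payoff is 4, from b4.

b4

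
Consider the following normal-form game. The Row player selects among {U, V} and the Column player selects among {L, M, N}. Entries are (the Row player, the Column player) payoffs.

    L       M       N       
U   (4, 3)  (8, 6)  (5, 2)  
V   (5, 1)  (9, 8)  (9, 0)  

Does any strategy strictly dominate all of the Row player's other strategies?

V

A strategy is strictly dominant if it gives the Row player a strictly higher payoff than every other strategy, against every choice by the opponent.
V strictly dominates: vs L: 5 > 4; vs M: 9 > 8; vs N: 9 > 5.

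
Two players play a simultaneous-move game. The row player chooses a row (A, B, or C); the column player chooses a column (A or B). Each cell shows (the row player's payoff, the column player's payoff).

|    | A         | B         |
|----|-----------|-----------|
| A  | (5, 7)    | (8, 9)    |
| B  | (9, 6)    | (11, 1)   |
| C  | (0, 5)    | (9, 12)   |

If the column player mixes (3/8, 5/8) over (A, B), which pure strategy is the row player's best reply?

Compute the row player's expected payoff from each pure strategy against the given mix.
A: (3/8)·5 + (5/8)·8 = 55/8
B: (3/8)·9 + (5/8)·11 = 41/4
C: (3/8)·0 + (5/8)·9 = 45/8
Highest expected payoff is 41/4, from B.

B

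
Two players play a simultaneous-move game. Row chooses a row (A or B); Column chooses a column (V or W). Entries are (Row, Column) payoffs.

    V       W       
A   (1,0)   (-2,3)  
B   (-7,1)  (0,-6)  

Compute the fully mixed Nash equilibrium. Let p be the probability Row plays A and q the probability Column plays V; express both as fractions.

p = 7/10, q = 1/5

In a mixed NE each player is indifferent between their pure strategies, so the opponent's mix sets the indifference.
Column indifferent between V and W: p·0 + (1−p)·1 = p·3 + (1−p)·(-6) ⟹ 1 + (-1)p = (-6) + 9p ⟹ p = 7/10.
Row indifferent between A and B: q·1 + (1−q)·(-2) = q·(-7) + (1−q)·0 ⟹ (-2) + 3q = 0 + (-7)q ⟹ q = 1/5.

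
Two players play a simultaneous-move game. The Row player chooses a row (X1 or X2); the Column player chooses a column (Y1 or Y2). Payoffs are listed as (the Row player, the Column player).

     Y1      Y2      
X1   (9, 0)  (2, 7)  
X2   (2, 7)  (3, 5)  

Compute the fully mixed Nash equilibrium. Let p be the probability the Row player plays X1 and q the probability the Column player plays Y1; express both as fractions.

p = 2/9, q = 1/8

In a mixed NE each player is indifferent between their pure strategies, so the opponent's mix sets the indifference.
The Column player indifferent between Y1 and Y2: p·0 + (1−p)·7 = p·7 + (1−p)·5 ⟹ 7 + (-7)p = 5 + 2p ⟹ p = 2/9.
The Row player indifferent between X1 and X2: q·9 + (1−q)·2 = q·2 + (1−q)·3 ⟹ 2 + 7q = 3 + (-1)q ⟹ q = 1/8.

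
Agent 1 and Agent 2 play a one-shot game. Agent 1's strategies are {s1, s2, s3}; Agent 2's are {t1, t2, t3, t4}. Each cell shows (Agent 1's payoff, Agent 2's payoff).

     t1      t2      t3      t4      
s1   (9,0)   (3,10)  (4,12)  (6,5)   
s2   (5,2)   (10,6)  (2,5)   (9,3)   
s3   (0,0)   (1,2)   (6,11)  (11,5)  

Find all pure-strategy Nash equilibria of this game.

A profile is a Nash equilibrium when each player is best-responding to the other.
Agent 1's best responses — vs t1: s1 (payoff 9); vs t2: s2 (payoff 10); vs t3: s3 (payoff 6); vs t4: s3 (payoff 11).
Agent 2's best responses — vs s1: t3 (payoff 12); vs s2: t2 (payoff 6); vs s3: t3 (payoff 11).
Mutual best responses occur at (s2, t2) and (s3, t3); at each, neither player gains by switching.

(s2, t2) and (s3, t3)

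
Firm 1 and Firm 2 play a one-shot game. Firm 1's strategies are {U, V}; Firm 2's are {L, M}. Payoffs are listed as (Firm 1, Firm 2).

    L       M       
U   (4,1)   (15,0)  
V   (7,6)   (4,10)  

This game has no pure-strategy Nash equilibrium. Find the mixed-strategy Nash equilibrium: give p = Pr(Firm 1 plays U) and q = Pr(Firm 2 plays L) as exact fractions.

p = 4/5, q = 11/14

Each player's mixing probability is pinned down by making the *other* player indifferent.
Firm 2 indifferent between L and M: p·1 + (1−p)·6 = p·0 + (1−p)·10 ⟹ 6 + (-5)p = 10 + (-10)p ⟹ p = 4/5.
Firm 1 indifferent between U and V: q·4 + (1−q)·15 = q·7 + (1−q)·4 ⟹ 15 + (-11)q = 4 + 3q ⟹ q = 11/14.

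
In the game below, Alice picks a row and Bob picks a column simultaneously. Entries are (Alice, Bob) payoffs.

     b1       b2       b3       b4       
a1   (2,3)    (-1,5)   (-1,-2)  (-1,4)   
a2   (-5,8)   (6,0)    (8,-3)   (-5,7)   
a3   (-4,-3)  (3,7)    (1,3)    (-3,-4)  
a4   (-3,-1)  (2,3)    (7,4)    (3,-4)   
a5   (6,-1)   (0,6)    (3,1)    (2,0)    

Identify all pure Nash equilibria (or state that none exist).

None

Find each player's best response to every opponent strategy; NE are the intersections.
Alice's best responses — vs b1: a5 (payoff 6); vs b2: a2 (payoff 6); vs b3: a2 (payoff 8); vs b4: a4 (payoff 3).
Bob's best responses — vs a1: b2 (payoff 5); vs a2: b1 (payoff 8); vs a3: b2 (payoff 7); vs a4: b3 (payoff 4); vs a5: b2 (payoff 6).
No cell has both players best-responding. For instance, Alice's best reply to b1 is a5, but against a5 Bob prefers b2 over b1.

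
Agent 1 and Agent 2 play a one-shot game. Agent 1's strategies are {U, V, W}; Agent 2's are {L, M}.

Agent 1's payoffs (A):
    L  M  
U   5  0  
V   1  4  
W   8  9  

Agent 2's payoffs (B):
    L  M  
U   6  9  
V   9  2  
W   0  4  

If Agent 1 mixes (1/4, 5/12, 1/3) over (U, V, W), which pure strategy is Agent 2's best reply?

Agent 2's best reply maximizes expected payoff against the mix.
L: (1/4)·6 + (5/12)·9 + (1/3)·0 = 21/4
M: (1/4)·9 + (5/12)·2 + (1/3)·4 = 53/12
Highest expected payoff is 21/4, from L.

L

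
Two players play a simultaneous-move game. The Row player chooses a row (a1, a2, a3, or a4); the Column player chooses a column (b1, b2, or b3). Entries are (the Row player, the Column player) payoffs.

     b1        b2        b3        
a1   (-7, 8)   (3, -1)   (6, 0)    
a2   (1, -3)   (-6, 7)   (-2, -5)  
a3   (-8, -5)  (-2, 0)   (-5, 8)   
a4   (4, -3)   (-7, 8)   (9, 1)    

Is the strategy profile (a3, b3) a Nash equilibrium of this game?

Holding the Column player at b3: the Row player gets -5 from a3 but could get 9 by switching to a4. The Row player has a profitable deviation.

No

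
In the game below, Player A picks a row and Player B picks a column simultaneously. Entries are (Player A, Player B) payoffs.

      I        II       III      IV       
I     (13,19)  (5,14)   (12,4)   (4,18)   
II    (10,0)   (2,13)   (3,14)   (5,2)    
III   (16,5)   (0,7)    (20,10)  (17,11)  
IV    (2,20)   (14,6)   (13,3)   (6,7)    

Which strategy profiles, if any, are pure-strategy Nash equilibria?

(III, IV)

A profile is a Nash equilibrium when each player is best-responding to the other.
Player A's best responses — vs I: III (payoff 16); vs II: IV (payoff 14); vs III: III (payoff 20); vs IV: III (payoff 17).
Player B's best responses — vs I: I (payoff 19); vs II: III (payoff 14); vs III: IV (payoff 11); vs IV: I (payoff 20).
The only mutual best response is (III, IV); neither player gains by switching there.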